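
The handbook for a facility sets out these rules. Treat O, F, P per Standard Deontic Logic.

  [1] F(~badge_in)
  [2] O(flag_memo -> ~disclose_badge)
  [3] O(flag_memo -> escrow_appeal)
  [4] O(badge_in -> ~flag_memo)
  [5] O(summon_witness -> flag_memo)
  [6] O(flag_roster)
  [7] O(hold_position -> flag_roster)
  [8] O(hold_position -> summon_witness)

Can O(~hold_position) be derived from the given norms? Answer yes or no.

F(~badge_in) at premise 1 means O(badge_in).
Premise 4 is O(badge_in -> ~flag_memo); since O(badge_in), deontic closure gives O(~flag_memo).
Premise 5, O(summon_witness -> flag_memo), contraposes to O(~flag_memo -> ~summon_witness); with O(~flag_memo) we get O(~summon_witness).
Premise 8 is O(hold_position -> summon_witness); contrapositively O(~summon_witness -> ~hold_position). Since O(~summon_witness) holds, K gives O(~hold_position).
Premises 2, 3, 6, 7 do not contribute to this derivation.
So O(~hold_position) follows.

Yes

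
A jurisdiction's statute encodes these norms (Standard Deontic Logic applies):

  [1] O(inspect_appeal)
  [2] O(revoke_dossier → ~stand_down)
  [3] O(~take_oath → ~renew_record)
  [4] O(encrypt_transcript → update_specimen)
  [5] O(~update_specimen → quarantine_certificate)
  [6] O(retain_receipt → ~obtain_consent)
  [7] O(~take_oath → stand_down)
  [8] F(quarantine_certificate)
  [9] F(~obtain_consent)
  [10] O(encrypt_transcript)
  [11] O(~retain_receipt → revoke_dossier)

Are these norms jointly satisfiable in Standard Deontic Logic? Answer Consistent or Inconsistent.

Premise 5 is O(~update_specimen → quarantine_certificate), but O(~update_specimen) is not derivable from the premises, so it does not yield O(quarantine_certificate).
So O(quarantine_certificate) is not derivable, and the apparent clash with O(~quarantine_certificate) does not arise.
A world satisfying every obligation exists (e.g. encrypt_transcript=true, inspect_appeal=true, obtain_consent=true, quarantine_certificate=false, renew_record=false, retain_receipt=false, revoke_dossier=true, stand_down=false, take_oath=true, update_specimen=true); no atom is both obligatory and forbidden, so the set is consistent.

Consistent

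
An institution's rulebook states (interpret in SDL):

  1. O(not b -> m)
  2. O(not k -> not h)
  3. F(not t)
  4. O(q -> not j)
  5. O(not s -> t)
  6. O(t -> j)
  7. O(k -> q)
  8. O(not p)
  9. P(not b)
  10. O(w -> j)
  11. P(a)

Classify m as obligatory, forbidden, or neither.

Premise 1 is O(not b -> m), but O(not b) is not derivable from the premises (the permission P(not b) asserts only not O(b), not O(not b)), so it does not yield O(m).
No premise or chain of K-axiom applications forces O(m), and none forces O(not m). So m is neither obligatory nor forbidden under these norms.

Neither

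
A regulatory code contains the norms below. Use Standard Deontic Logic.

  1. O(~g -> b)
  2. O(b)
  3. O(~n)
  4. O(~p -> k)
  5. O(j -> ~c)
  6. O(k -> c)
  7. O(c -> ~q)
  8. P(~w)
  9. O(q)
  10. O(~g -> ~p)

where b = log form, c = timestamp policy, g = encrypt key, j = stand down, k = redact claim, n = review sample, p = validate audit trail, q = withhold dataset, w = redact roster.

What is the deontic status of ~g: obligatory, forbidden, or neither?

From premise 9 we have O(q).
Premise 7 is O(c -> ~q); contrapositively O(q -> ~c). Since O(q) holds, K gives O(~c).
The contrapositive of premise 6 (O(k -> c)) is O(~c -> ~k), and O(~c) is already established, so O(~k).
The contrapositive of premise 4 (O(~p -> k)) is O(~k -> p), and O(~k) is already established, so O(p).
The contrapositive of premise 10 (O(~g -> ~p)) is O(p -> g), and O(p) is already established, so O(g).
Premises 1, 2, 3, 5, 8 do not contribute to this derivation.
Thus O(g), which is F(~g): ~g is forbidden.

Forbidden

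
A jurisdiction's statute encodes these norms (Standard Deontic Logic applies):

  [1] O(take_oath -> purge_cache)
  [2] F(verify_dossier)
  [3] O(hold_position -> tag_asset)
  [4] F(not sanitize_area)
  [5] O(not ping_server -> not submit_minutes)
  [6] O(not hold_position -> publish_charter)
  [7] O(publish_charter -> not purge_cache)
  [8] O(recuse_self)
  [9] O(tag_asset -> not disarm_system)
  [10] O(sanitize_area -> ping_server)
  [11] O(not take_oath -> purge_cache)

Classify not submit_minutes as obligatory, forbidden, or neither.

Neither

Premise 5 is O(not ping_server -> not submit_minutes), but O(not ping_server) is not derivable from the premises, so it does not yield O(not submit_minutes).
No premise or chain of K-axiom applications forces O(not submit_minutes), and none forces O(submit_minutes). So not submit_minutes is neither obligatory nor forbidden under these norms.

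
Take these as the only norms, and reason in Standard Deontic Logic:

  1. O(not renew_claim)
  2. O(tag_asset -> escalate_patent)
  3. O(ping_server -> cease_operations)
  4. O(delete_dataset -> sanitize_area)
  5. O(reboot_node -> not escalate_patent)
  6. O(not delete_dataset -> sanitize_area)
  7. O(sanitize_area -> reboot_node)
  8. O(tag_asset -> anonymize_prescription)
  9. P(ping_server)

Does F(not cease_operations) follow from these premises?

No

Premise 3 is O(ping_server -> cease_operations), but O(ping_server) is not derivable from the premises (the permission P(ping_server) asserts only not O(not ping_server), not O(ping_server)), so it does not yield O(cease_operations).
No other premise forces O(cease_operations). An ideal world satisfying every premise can still have not cease_operations true, so F(not cease_operations) is not derivable.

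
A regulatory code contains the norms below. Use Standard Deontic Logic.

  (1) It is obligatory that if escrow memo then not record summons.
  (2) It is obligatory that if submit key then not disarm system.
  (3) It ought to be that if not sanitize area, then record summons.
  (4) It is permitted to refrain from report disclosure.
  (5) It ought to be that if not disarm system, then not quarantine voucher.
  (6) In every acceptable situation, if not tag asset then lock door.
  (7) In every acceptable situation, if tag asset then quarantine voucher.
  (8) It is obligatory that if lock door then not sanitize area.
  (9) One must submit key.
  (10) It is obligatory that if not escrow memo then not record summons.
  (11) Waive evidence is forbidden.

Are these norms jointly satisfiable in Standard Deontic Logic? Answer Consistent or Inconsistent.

Premises 10 and 1 are O(¬escrow_memo → ¬record_summons) and O(escrow_memo → ¬record_summons); every ideal world satisfies ¬escrow_memo or escrow_memo, so in either case ¬record_summons holds — hence O(¬record_summons).
Premise 3 is O(¬sanitize_area → record_summons); contrapositively O(¬record_summons → sanitize_area). Since O(¬record_summons) holds, K gives O(sanitize_area).
Premise 8 is O(lock_door → ¬sanitize_area); contrapositively O(sanitize_area → ¬lock_door). Since O(sanitize_area) holds, K gives O(¬lock_door).
The contrapositive of premise 6 (O(¬tag_asset → lock_door)) is O(¬lock_door → tag_asset), and O(¬lock_door) is already established, so O(tag_asset).
From O(tag_asset) and premise 7, O(tag_asset → quarantine_voucher), we obtain O(quarantine_voucher).
Premise 5, O(¬disarm_system → ¬quarantine_voucher), contraposes to O(quarantine_voucher → disarm_system); with O(quarantine_voucher) we get O(disarm_system).
Premise 2, O(submit_key → ¬disarm_system), contraposes to O(disarm_system → ¬submit_key); with O(disarm_system) we get O(¬submit_key).
Yet premise 9 states O(submit_key).
We now have both O(¬submit_key) and O(submit_key) — submit_key is simultaneously obligatory and forbidden, violating the D-axiom.

Inconsistent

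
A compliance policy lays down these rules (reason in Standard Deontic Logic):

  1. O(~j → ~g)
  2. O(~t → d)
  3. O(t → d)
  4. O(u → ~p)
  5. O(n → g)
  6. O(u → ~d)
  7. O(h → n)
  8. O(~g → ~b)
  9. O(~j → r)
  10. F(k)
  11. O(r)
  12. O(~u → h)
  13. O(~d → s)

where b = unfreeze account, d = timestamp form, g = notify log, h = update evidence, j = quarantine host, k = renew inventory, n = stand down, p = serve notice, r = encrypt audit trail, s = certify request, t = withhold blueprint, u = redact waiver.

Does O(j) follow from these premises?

Yes

Premises 2 and 3 are O(~t → d) and O(t → d); every ideal world satisfies ~t or t, so in either case d holds — hence O(d).
Premise 6 is O(u → ~d); contrapositively O(d → ~u). Since O(d) holds, K gives O(~u).
Applying K to premise 12 (O(~u → h)) and O(~u) yields O(h).
With premise 7, O(h → n), the K-axiom yields O(n).
With premise 5, O(n → g), the K-axiom yields O(g).
The contrapositive of premise 1 (O(~j → ~g)) is O(g → j), and O(g) is already established, so O(j).
Premises 4, 8, 9, 10, 11, 13 do not contribute to this derivation.
So O(j) follows.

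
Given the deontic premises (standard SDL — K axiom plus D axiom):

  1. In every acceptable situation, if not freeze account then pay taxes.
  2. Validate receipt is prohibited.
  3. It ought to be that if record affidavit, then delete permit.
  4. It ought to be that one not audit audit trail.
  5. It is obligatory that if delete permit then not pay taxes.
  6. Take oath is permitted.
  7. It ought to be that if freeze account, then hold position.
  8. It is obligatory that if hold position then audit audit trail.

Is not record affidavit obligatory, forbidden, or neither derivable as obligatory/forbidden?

From premise 4 we have O(¬audit_audit_trail).
Premise 8, O(hold_position → audit_audit_trail), contraposes to O(¬audit_audit_trail → ¬hold_position); with O(¬audit_audit_trail) we get O(¬hold_position).
The contrapositive of premise 7 (O(freeze_account → hold_position)) is O(¬hold_position → ¬freeze_account), and O(¬hold_position) is already established, so O(¬freeze_account).
With premise 1, O(¬freeze_account → pay_taxes), the K-axiom yields O(pay_taxes).
The contrapositive of premise 5 (O(delete_permit → ¬pay_taxes)) is O(pay_taxes → ¬delete_permit), and O(pay_taxes) is already established, so O(¬delete_permit).
Premise 3 is O(record_affidavit → delete_permit); contrapositively O(¬delete_permit → ¬record_affidavit). Since O(¬delete_permit) holds, K gives O(¬record_affidavit).
Premises 2, 6 do not contribute to this derivation.
Hence ¬record_affidavit is obligatory.

Obligatory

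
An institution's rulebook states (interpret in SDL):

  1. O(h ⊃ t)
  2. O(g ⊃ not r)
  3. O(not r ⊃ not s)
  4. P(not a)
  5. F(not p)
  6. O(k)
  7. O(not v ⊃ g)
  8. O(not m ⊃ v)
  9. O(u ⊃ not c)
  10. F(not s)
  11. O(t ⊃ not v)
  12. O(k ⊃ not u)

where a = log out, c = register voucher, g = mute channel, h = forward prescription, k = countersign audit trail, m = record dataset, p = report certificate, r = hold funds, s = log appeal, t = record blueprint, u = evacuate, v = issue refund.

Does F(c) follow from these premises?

Premise 9 is O(u ⊃ not c), but O(u) is not derivable from the premises, so it does not yield O(not c).
No other premise forces O(not c). An ideal world satisfying every premise can still have c true, so F(c) is not derivable.

No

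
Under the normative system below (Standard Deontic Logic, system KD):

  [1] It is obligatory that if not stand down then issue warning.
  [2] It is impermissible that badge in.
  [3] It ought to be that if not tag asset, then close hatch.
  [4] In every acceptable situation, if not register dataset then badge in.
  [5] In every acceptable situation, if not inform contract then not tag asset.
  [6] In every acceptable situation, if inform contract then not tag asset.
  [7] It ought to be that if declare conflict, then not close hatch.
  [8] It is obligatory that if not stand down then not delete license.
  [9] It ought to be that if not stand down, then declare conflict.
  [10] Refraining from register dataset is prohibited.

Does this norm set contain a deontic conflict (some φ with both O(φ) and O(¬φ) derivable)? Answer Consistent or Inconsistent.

Premise 4 is O(¬register_dataset → badge_in), but O(¬register_dataset) is not derivable from the premises, so it does not yield O(badge_in).
So O(badge_in) is not derivable, and the apparent clash with O(¬badge_in) does not arise.
A world satisfying every obligation exists (e.g. badge_in=false, close_hatch=true, declare_conflict=false, delete_license=false, inform_contract=false, issue_warning=false, register_dataset=true, stand_down=true, tag_asset=false); no atom is both obligatory and forbidden, so the set is consistent.

Consistent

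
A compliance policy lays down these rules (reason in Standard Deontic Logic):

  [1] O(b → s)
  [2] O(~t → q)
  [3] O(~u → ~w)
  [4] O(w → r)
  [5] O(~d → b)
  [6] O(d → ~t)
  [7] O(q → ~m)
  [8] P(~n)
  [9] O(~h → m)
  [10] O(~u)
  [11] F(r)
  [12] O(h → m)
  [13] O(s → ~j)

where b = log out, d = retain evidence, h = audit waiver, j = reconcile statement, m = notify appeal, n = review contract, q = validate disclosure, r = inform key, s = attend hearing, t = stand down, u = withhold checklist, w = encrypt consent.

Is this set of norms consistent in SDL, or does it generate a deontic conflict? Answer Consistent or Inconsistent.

Consistent

Premise 4 is O(w → r), but O(w) is not derivable from the premises, so it does not yield O(r).
So O(r) is not derivable, and the apparent clash with O(~r) does not arise.
A world satisfying every obligation exists (e.g. b=true, d=false, h=false, j=false, m=true, n=false, q=false, r=false, s=true, t=true, u=false, w=false); no atom is both obligatory and forbidden, so the set is consistent.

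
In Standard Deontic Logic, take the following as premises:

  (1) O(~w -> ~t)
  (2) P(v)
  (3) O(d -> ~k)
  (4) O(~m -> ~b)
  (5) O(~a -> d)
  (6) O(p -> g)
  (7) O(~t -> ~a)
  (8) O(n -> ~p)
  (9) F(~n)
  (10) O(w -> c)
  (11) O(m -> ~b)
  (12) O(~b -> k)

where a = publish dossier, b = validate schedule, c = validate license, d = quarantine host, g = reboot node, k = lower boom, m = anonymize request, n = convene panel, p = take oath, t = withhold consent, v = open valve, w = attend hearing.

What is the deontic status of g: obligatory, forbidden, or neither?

Neither

Premise 6 is O(p -> g), but O(p) is not derivable from the premises, so it does not yield O(g).
No premise or chain of K-axiom applications forces O(g), and none forces O(~g). So g is neither obligatory nor forbidden under these norms.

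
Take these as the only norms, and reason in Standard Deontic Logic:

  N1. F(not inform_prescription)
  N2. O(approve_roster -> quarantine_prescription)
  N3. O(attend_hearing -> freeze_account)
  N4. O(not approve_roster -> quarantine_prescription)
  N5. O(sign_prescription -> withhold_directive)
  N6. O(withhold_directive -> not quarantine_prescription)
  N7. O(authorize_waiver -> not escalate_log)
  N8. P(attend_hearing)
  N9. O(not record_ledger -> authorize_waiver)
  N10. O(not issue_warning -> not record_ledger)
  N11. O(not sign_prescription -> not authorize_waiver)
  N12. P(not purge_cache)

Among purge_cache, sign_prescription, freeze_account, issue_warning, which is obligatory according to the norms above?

issue_warning

Premises 2 and 4 cover both cases: O(approve_roster -> quarantine_prescription) and O(not approve_roster -> quarantine_prescription). Since approve_roster ∨ not approve_roster is a tautology, O(quarantine_prescription) follows.
Premise 6 is O(withhold_directive -> not quarantine_prescription); contrapositively O(quarantine_prescription -> not withhold_directive). Since O(quarantine_prescription) holds, K gives O(not withhold_directive).
The contrapositive of premise 5 (O(sign_prescription -> withhold_directive)) is O(not withhold_directive -> not sign_prescription), and O(not withhold_directive) is already established, so O(not sign_prescription).
Premise 11 is O(not sign_prescription -> not authorize_waiver); since O(not sign_prescription), deontic closure gives O(not authorize_waiver).
The contrapositive of premise 9 (O(not record_ledger -> authorize_waiver)) is O(not authorize_waiver -> record_ledger), and O(not authorize_waiver) is already established, so O(record_ledger).
Premise 10 is O(not issue_warning -> not record_ledger); contrapositively O(record_ledger -> issue_warning). Since O(record_ledger) holds, K gives O(issue_warning).
So O(issue_warning) holds — issue_warning is obligatory. None of the other listed options is made obligatory by any chain of premises.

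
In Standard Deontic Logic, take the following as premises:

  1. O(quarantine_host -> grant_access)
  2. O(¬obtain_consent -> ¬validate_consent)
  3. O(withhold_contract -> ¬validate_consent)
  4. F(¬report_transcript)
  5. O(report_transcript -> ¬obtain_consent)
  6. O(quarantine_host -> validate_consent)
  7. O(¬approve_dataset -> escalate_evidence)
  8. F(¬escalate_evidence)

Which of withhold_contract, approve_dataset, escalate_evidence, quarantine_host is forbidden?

quarantine_host

Premise 4, F(¬report_transcript), is equivalent to O(report_transcript).
With premise 5, O(report_transcript -> ¬obtain_consent), the K-axiom yields O(¬obtain_consent).
Applying K to premise 2 (O(¬obtain_consent -> ¬validate_consent)) and O(¬obtain_consent) yields O(¬validate_consent).
Premise 6, O(quarantine_host -> validate_consent), contraposes to O(¬validate_consent -> ¬quarantine_host); with O(¬validate_consent) we get O(¬quarantine_host).
So O(¬quarantine_host) holds, i.e. quarantine_host is forbidden. None of the other listed options is forbidden under the premises.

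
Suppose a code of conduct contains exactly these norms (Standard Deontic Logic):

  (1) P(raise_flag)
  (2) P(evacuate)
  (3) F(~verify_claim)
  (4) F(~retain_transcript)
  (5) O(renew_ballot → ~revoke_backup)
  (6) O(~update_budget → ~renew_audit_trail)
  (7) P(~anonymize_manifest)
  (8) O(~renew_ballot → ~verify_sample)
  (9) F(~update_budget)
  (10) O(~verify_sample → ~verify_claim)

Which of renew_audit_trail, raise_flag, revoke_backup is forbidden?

revoke_backup

Premise 3, F(~verify_claim), is equivalent to O(verify_claim).
Premise 10, O(~verify_sample → ~verify_claim), contraposes to O(verify_claim → verify_sample); with O(verify_claim) we get O(verify_sample).
Premise 8, O(~renew_ballot → ~verify_sample), contraposes to O(verify_sample → renew_ballot); with O(verify_sample) we get O(renew_ballot).
With premise 5, O(renew_ballot → ~revoke_backup), the K-axiom yields O(~revoke_backup).
So O(~revoke_backup) holds, i.e. revoke_backup is forbidden. None of the other listed options is forbidden under the premises.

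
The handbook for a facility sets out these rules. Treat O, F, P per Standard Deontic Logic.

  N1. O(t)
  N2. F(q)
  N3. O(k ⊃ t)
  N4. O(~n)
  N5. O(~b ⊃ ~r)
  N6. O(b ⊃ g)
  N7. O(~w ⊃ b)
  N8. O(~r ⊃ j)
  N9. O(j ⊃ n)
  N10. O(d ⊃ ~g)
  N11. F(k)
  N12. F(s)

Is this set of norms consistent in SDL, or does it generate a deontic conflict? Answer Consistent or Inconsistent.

Premise 3 is O(k ⊃ t); even if O(t) held, inferring O(k) would be affirming the consequent — invalid.
So O(k) is not derivable, and the apparent clash with O(~k) does not arise.
A world satisfying every obligation exists (e.g. b=true, d=false, g=true, j=false, k=false, n=false, q=false, r=true, s=false, t=true, w=false); no atom is both obligatory and forbidden, so the set is consistent.

Consistent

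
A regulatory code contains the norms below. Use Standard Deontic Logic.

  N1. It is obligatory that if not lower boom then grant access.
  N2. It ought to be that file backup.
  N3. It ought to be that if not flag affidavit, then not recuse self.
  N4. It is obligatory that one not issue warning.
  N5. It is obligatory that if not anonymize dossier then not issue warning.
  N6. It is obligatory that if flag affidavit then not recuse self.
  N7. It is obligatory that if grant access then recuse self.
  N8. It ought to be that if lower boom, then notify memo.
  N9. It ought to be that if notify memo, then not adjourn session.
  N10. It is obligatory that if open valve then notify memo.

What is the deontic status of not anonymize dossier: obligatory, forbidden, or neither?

Neither

Premise 5 is O(¬anonymize_dossier → ¬issue_warning); even if O(¬issue_warning) held, inferring O(¬anonymize_dossier) would be affirming the consequent — invalid.
No premise or chain of K-axiom applications forces O(¬anonymize_dossier), and none forces O(anonymize_dossier). So ¬anonymize_dossier is neither obligatory nor forbidden under these norms.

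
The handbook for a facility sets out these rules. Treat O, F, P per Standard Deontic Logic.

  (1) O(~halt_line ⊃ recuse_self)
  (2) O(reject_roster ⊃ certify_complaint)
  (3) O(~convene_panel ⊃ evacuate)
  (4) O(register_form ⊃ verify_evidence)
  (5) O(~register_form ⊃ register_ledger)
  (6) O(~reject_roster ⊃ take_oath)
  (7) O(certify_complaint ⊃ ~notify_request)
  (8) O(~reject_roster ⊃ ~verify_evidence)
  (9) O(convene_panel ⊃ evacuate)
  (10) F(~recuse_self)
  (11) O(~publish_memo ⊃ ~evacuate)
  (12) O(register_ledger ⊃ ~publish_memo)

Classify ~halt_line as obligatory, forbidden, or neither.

Neither

Premise 1 is O(~halt_line ⊃ recuse_self); even if O(recuse_self) held, inferring O(~halt_line) would be affirming the consequent — invalid.
No premise or chain of K-axiom applications forces O(~halt_line), and none forces O(halt_line). So ~halt_line is neither obligatory nor forbidden under these norms.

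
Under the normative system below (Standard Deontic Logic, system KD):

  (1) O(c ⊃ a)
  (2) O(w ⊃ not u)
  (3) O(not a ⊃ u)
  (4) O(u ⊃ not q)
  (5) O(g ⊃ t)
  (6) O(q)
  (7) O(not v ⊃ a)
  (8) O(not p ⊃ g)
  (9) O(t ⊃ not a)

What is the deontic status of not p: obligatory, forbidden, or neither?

Forbidden

Premise 6 gives O(q).
Premise 4 is O(u ⊃ not q); contrapositively O(q ⊃ not u). Since O(q) holds, K gives O(not u).
Premise 3 is O(not a ⊃ u); contrapositively O(not u ⊃ a). Since O(not u) holds, K gives O(a).
The contrapositive of premise 9 (O(t ⊃ not a)) is O(a ⊃ not t), and O(a) is already established, so O(not t).
Premise 5 is O(g ⊃ t); contrapositively O(not t ⊃ not g). Since O(not t) holds, K gives O(not g).
The contrapositive of premise 8 (O(not p ⊃ g)) is O(not g ⊃ p), and O(not g) is already established, so O(p).
Premises 1, 2, 7 do not contribute to this derivation.
Thus O(p), which is F(not p): not p is forbidden.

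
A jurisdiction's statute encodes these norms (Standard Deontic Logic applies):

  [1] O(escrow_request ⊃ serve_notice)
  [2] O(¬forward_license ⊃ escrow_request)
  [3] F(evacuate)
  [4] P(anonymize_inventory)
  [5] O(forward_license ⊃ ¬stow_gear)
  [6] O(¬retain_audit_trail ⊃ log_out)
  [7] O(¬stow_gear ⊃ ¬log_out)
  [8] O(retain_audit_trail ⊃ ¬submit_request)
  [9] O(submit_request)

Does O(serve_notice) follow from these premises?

Yes

Premise 9 states O(submit_request) outright.
The contrapositive of premise 8 (O(retain_audit_trail ⊃ ¬submit_request)) is O(submit_request ⊃ ¬retain_audit_trail), and O(submit_request) is already established, so O(¬retain_audit_trail).
From O(¬retain_audit_trail) and premise 6, O(¬retain_audit_trail ⊃ log_out), we obtain O(log_out).
Premise 7 is O(¬stow_gear ⊃ ¬log_out); contrapositively O(log_out ⊃ stow_gear). Since O(log_out) holds, K gives O(stow_gear).
Premise 5, O(forward_license ⊃ ¬stow_gear), contraposes to O(stow_gear ⊃ ¬forward_license); with O(stow_gear) we get O(¬forward_license).
Applying K to premise 2 (O(¬forward_license ⊃ escrow_request)) and O(¬forward_license) yields O(escrow_request).
With premise 1, O(escrow_request ⊃ serve_notice), the K-axiom yields O(serve_notice).
Premises 3, 4 do not contribute to this derivation.
So O(serve_notice) follows.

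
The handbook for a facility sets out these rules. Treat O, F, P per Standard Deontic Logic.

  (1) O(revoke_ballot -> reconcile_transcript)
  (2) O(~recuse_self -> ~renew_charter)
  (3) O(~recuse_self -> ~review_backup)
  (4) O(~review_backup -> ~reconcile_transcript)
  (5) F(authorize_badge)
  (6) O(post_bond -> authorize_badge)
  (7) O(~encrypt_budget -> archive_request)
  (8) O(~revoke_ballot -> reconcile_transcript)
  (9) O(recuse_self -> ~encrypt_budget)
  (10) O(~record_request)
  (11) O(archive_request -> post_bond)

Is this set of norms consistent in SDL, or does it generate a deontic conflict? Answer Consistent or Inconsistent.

Inconsistent

By case analysis on revoke_ballot: premise 1 gives O(revoke_ballot -> reconcile_transcript) and premise 8 gives O(~revoke_ballot -> reconcile_transcript), so O(reconcile_transcript) either way.
Premise 4, O(~review_backup -> ~reconcile_transcript), contraposes to O(reconcile_transcript -> review_backup); with O(reconcile_transcript) we get O(review_backup).
Premise 3 is O(~recuse_self -> ~review_backup); contrapositively O(review_backup -> recuse_self). Since O(review_backup) holds, K gives O(recuse_self).
Premise 9 is O(recuse_self -> ~encrypt_budget); since O(recuse_self), deontic closure gives O(~encrypt_budget).
From O(~encrypt_budget) and premise 7, O(~encrypt_budget -> archive_request), we obtain O(archive_request).
Applying K to premise 11 (O(archive_request -> post_bond)) and O(archive_request) yields O(post_bond).
With premise 6, O(post_bond -> authorize_badge), the K-axiom yields O(authorize_badge).
But premise 5, F(authorize_badge), means O(~authorize_badge).
We now have both O(authorize_badge) and O(~authorize_badge) — authorize_badge is simultaneously obligatory and forbidden, violating the D-axiom.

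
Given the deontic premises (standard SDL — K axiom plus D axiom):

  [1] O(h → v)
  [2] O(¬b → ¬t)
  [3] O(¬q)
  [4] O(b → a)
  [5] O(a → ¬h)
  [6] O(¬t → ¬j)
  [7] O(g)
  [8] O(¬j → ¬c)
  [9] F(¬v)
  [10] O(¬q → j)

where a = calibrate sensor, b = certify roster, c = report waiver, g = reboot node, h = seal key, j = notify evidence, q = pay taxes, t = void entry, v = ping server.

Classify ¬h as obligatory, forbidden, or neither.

Obligatory

Premise 3 gives O(¬q).
Applying K to premise 10 (O(¬q → j)) and O(¬q) yields O(j).
Premise 6 is O(¬t → ¬j); contrapositively O(j → t). Since O(j) holds, K gives O(t).
The contrapositive of premise 2 (O(¬b → ¬t)) is O(t → b), and O(t) is already established, so O(b).
Applying K to premise 4 (O(b → a)) and O(b) yields O(a).
Premise 5 is O(a → ¬h); since O(a), deontic closure gives O(¬h).
Premises 1, 7, 8, 9 do not contribute to this derivation.
Hence ¬h is obligatory.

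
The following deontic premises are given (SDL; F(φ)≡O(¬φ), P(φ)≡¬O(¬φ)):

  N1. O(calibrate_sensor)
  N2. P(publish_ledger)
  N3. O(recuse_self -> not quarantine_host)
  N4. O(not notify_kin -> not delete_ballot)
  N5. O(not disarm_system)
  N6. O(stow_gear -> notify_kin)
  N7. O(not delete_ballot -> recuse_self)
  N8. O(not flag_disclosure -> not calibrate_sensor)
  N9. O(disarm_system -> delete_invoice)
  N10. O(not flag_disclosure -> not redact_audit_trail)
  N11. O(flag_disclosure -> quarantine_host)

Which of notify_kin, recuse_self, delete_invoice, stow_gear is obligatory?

Premise 1 gives O(calibrate_sensor).
Premise 8, O(not flag_disclosure -> not calibrate_sensor), contraposes to O(calibrate_sensor -> flag_disclosure); with O(calibrate_sensor) we get O(flag_disclosure).
Premise 11 is O(flag_disclosure -> quarantine_host); since O(flag_disclosure), deontic closure gives O(quarantine_host).
The contrapositive of premise 3 (O(recuse_self -> not quarantine_host)) is O(quarantine_host -> not recuse_self), and O(quarantine_host) is already established, so O(not recuse_self).
Premise 7, O(not delete_ballot -> recuse_self), contraposes to O(not recuse_self -> delete_ballot); with O(not recuse_self) we get O(delete_ballot).
Premise 4, O(not notify_kin -> not delete_ballot), contraposes to O(delete_ballot -> notify_kin); with O(delete_ballot) we get O(notify_kin).
So O(notify_kin) holds — notify_kin is obligatory. None of the other listed options is made obligatory by any chain of premises.

notify_kin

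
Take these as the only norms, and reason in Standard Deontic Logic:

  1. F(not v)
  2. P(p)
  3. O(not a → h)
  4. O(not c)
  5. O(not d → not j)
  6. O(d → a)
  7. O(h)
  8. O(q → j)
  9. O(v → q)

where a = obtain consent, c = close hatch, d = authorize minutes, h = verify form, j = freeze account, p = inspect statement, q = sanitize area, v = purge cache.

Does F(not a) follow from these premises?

Yes

F(not v) at premise 1 means O(v).
Applying K to premise 9 (O(v → q)) and O(v) yields O(q).
Premise 8 is O(q → j); since O(q), deontic closure gives O(j).
Premise 5, O(not d → not j), contraposes to O(j → d); with O(j) we get O(d).
Applying K to premise 6 (O(d → a)) and O(d) yields O(a).
Premises 2, 3, 4, 7 do not contribute to this derivation.
So O(a) holds, i.e. F(not a). The claim follows.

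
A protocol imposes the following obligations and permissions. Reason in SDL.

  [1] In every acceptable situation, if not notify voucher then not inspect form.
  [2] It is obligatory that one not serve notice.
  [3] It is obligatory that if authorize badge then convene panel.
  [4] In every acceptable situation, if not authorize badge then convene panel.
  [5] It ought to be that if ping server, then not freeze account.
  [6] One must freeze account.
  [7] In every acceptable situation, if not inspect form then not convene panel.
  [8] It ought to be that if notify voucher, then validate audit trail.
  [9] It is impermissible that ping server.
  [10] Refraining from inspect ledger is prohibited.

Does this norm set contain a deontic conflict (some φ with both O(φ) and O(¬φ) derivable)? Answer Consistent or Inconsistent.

Premise 5 is O(ping_server → ¬freeze_account), but O(ping_server) is not derivable from the premises, so it does not yield O(¬freeze_account).
So O(¬freeze_account) is not derivable, and the apparent clash with O(freeze_account) does not arise.
A world satisfying every obligation exists (e.g. authorize_badge=false, convene_panel=true, freeze_account=true, inspect_form=true, inspect_ledger=true, notify_voucher=true, ping_server=false, serve_notice=false, validate_audit_trail=true); no atom is both obligatory and forbidden, so the set is consistent.

Consistent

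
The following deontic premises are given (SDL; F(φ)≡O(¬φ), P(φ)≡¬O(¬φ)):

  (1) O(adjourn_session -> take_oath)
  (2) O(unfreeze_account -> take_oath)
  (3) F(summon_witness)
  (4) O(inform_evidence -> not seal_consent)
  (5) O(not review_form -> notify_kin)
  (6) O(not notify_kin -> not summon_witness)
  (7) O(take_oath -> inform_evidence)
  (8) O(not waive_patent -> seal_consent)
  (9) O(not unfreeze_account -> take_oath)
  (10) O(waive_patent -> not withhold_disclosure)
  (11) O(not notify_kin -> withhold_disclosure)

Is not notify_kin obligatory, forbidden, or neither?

Premises 9 and 2 are O(not unfreeze_account -> take_oath) and O(unfreeze_account -> take_oath); every ideal world satisfies not unfreeze_account or unfreeze_account, so in either case take_oath holds — hence O(take_oath).
Applying K to premise 7 (O(take_oath -> inform_evidence)) and O(take_oath) yields O(inform_evidence).
From O(inform_evidence) and premise 4, O(inform_evidence -> not seal_consent), we obtain O(not seal_consent).
Premise 8 is O(not waive_patent -> seal_consent); contrapositively O(not seal_consent -> waive_patent). Since O(not seal_consent) holds, K gives O(waive_patent).
From O(waive_patent) and premise 10, O(waive_patent -> not withhold_disclosure), we obtain O(not withhold_disclosure).
Premise 11 is O(not notify_kin -> withhold_disclosure); contrapositively O(not withhold_disclosure -> notify_kin). Since O(not withhold_disclosure) holds, K gives O(notify_kin).
Premises 1, 3, 5, 6 do not contribute to this derivation.
Thus O(notify_kin), which is F(not notify_kin): not notify_kin is forbidden.

Forbidden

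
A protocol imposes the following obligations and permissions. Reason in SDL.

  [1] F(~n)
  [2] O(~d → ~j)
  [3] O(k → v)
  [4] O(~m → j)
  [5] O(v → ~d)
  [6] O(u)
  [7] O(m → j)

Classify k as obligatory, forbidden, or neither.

Premises 4 and 7 are O(~m → j) and O(m → j); every ideal world satisfies ~m or m, so in either case j holds — hence O(j).
The contrapositive of premise 2 (O(~d → ~j)) is O(j → d), and O(j) is already established, so O(d).
Premise 5 is O(v → ~d); contrapositively O(d → ~v). Since O(d) holds, K gives O(~v).
The contrapositive of premise 3 (O(k → v)) is O(~v → ~k), and O(~v) is already established, so O(~k).
Premises 1, 6 do not contribute to this derivation.
Thus O(~k), which is F(k): k is forbidden.

Forbidden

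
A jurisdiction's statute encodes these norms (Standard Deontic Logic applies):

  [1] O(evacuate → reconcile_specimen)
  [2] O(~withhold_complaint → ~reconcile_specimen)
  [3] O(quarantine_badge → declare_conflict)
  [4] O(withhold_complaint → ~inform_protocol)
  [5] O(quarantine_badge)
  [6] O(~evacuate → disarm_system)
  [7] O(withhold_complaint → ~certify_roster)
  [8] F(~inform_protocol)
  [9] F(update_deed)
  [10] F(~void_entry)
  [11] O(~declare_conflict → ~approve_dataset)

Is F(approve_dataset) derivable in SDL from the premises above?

No

Premise 11 is O(~declare_conflict → ~approve_dataset), but O(~declare_conflict) is not derivable from the premises, so it does not yield O(~approve_dataset).
No other premise forces O(~approve_dataset). An ideal world satisfying every premise can still have approve_dataset true, so F(approve_dataset) is not derivable.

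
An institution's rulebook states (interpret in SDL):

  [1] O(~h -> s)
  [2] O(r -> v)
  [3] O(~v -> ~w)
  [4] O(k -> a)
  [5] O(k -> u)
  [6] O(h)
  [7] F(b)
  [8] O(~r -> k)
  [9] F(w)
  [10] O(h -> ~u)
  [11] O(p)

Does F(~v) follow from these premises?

From premise 6 we have O(h).
With premise 10, O(h -> ~u), the K-axiom yields O(~u).
The contrapositive of premise 5 (O(k -> u)) is O(~u -> ~k), and O(~u) is already established, so O(~k).
The contrapositive of premise 8 (O(~r -> k)) is O(~k -> r), and O(~k) is already established, so O(r).
From O(r) and premise 2, O(r -> v), we obtain O(v).
Premises 1, 3, 4, 7, 9, 11 do not contribute to this derivation.
So O(v) holds, i.e. F(~v). The claim follows.

Yes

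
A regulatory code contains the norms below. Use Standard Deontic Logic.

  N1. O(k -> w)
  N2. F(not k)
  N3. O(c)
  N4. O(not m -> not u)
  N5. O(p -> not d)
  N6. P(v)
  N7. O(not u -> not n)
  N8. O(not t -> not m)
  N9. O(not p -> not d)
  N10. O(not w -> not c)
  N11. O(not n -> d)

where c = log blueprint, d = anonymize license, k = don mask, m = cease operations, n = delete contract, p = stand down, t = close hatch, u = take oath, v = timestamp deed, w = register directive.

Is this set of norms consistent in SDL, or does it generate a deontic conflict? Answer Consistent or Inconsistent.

Consistent

Premise 10 is O(not w -> not c), but O(not w) is not derivable from the premises, so it does not yield O(not c).
So O(not c) is not derivable, and the apparent clash with O(c) does not arise.
A world satisfying every obligation exists (e.g. c=true, d=false, k=true, m=true, n=true, p=false, t=true, u=true, v=false, w=true); no atom is both obligatory and forbidden, so the set is consistent.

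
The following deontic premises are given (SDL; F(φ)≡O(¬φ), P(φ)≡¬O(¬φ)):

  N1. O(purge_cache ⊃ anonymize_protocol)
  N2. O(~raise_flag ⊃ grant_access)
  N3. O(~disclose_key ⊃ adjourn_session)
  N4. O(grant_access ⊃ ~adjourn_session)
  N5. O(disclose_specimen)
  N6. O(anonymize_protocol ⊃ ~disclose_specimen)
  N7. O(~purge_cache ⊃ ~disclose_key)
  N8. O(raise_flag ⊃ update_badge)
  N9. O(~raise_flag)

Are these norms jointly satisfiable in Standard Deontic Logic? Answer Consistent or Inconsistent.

Inconsistent

Premise 9 states O(~raise_flag) outright.
From O(~raise_flag) and premise 2, O(~raise_flag ⊃ grant_access), we obtain O(grant_access).
From O(grant_access) and premise 4, O(grant_access ⊃ ~adjourn_session), we obtain O(~adjourn_session).
Premise 3, O(~disclose_key ⊃ adjourn_session), contraposes to O(~adjourn_session ⊃ disclose_key); with O(~adjourn_session) we get O(disclose_key).
The contrapositive of premise 7 (O(~purge_cache ⊃ ~disclose_key)) is O(disclose_key ⊃ purge_cache), and O(disclose_key) is already established, so O(purge_cache).
With premise 1, O(purge_cache ⊃ anonymize_protocol), the K-axiom yields O(anonymize_protocol).
Applying K to premise 6 (O(anonymize_protocol ⊃ ~disclose_specimen)) and O(anonymize_protocol) yields O(~disclose_specimen).
But premise 5 directly asserts O(disclose_specimen).
We now have both O(~disclose_specimen) and O(disclose_specimen) — disclose_specimen is simultaneously obligatory and forbidden, violating the D-axiom.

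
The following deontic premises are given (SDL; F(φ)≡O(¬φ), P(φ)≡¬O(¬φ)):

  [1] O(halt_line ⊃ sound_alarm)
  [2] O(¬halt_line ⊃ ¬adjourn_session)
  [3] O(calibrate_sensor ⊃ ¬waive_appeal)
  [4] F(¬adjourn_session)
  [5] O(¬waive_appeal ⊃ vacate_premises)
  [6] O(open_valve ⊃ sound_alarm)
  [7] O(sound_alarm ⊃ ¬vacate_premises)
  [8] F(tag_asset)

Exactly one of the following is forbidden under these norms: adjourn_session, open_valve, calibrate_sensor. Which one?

Premise 4, F(¬adjourn_session), is equivalent to O(adjourn_session).
Premise 2, O(¬halt_line ⊃ ¬adjourn_session), contraposes to O(adjourn_session ⊃ halt_line); with O(adjourn_session) we get O(halt_line).
With premise 1, O(halt_line ⊃ sound_alarm), the K-axiom yields O(sound_alarm).
From O(sound_alarm) and premise 7, O(sound_alarm ⊃ ¬vacate_premises), we obtain O(¬vacate_premises).
Premise 5 is O(¬waive_appeal ⊃ vacate_premises); contrapositively O(¬vacate_premises ⊃ waive_appeal). Since O(¬vacate_premises) holds, K gives O(waive_appeal).
Premise 3 is O(calibrate_sensor ⊃ ¬waive_appeal); contrapositively O(waive_appeal ⊃ ¬calibrate_sensor). Since O(waive_appeal) holds, K gives O(¬calibrate_sensor).
So O(¬calibrate_sensor) holds, i.e. calibrate_sensor is forbidden. None of the other listed options is forbidden under the premises.

calibrate_sensor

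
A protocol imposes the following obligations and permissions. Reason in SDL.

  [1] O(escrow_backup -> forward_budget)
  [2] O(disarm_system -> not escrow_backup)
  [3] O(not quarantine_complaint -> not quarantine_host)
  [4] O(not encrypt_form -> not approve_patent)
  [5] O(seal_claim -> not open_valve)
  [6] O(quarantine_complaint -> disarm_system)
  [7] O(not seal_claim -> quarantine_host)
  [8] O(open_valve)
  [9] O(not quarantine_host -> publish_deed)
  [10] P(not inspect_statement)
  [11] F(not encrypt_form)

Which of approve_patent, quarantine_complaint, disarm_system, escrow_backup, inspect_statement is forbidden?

escrow_backup

Premise 8 states O(open_valve) outright.
The contrapositive of premise 5 (O(seal_claim -> not open_valve)) is O(open_valve -> not seal_claim), and O(open_valve) is already established, so O(not seal_claim).
From O(not seal_claim) and premise 7, O(not seal_claim -> quarantine_host), we obtain O(quarantine_host).
Premise 3, O(not quarantine_complaint -> not quarantine_host), contraposes to O(quarantine_host -> quarantine_complaint); with O(quarantine_host) we get O(quarantine_complaint).
From O(quarantine_complaint) and premise 6, O(quarantine_complaint -> disarm_system), we obtain O(disarm_system).
From O(disarm_system) and premise 2, O(disarm_system -> not escrow_backup), we obtain O(not escrow_backup).
So O(not escrow_backup) holds, i.e. escrow_backup is forbidden. None of the other listed options is forbidden under the premises.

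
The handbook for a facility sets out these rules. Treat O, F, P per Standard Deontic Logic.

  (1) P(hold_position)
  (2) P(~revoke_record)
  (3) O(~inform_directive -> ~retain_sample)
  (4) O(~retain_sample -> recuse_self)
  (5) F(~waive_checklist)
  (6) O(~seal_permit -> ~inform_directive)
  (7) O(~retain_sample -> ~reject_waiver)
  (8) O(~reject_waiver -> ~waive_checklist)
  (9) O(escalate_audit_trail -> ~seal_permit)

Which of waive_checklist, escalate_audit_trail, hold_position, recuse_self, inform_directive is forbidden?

escalate_audit_trail

Premise 5 is F(~waive_checklist), i.e. O(waive_checklist).
Premise 8 is O(~reject_waiver -> ~waive_checklist); contrapositively O(waive_checklist -> reject_waiver). Since O(waive_checklist) holds, K gives O(reject_waiver).
Premise 7, O(~retain_sample -> ~reject_waiver), contraposes to O(reject_waiver -> retain_sample); with O(reject_waiver) we get O(retain_sample).
Premise 3, O(~inform_directive -> ~retain_sample), contraposes to O(retain_sample -> inform_directive); with O(retain_sample) we get O(inform_directive).
The contrapositive of premise 6 (O(~seal_permit -> ~inform_directive)) is O(inform_directive -> seal_permit), and O(inform_directive) is already established, so O(seal_permit).
The contrapositive of premise 9 (O(escalate_audit_trail -> ~seal_permit)) is O(seal_permit -> ~escalate_audit_trail), and O(seal_permit) is already established, so O(~escalate_audit_trail).
So O(~escalate_audit_trail) holds, i.e. escalate_audit_trail is forbidden. None of the other listed options is forbidden under the premises.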